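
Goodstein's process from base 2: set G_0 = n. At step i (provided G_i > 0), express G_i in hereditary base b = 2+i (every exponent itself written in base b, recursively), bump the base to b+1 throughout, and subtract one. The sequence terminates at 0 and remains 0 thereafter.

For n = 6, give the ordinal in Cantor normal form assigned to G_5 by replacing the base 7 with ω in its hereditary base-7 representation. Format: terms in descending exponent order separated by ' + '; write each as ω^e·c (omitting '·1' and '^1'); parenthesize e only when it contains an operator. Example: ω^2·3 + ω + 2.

[0] 6 ≡ 2^2 + 2 (base 2). Lift 3: 30. −1: 29.
[1] 29 ≡ 3^3 + 2 (base 3). Lift 4: 258. −1: 257.
[2] 257 ≡ 4^4 + 1 (base 4). Lift 5: 3126. −1: 3125.
[3] 3125 ≡ 5^5 (base 5). Lift 6: 46656. −1: 46655.
[4] 46655 ≡ 5·6^5 + 5·6^4 + 5·6^3 + 5·6^2 + 5·6 + 5 (base 6). Lift 7: 98040. −1: 98039.
[5] 98039 ≡ 5·7^5 + 5·7^4 + 5·7^3 + 5·7^2 + 5·7 + 4 (base 7). Lift 8: 187244. −1: 187243.

ω^5·5 + ω^4·5 + ω^3·5 + ω^2·5 + ω·5 + 4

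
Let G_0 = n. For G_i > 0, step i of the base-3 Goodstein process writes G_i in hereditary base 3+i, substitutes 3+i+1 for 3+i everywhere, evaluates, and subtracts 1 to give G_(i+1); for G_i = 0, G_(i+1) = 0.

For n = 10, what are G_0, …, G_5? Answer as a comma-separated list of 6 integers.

step 0: 10 = 3^2 + 1; sub 4 for 3: 4^2 + 1; = 17; G_1 = 17−1 = 16
step 1: 16 = 4^2; sub 5 for 4: 5^2; = 25; G_2 = 25−1 = 24
step 2: 24 = 4·5 + 4; sub 6 for 5: 4·6 + 4; = 28; G_3 = 28−1 = 27
step 3: 27 = 4·6 + 3; sub 7 for 6: 4·7 + 3; = 31; G_4 = 31−1 = 30
step 4: 30 = 4·7 + 2; sub 8 for 7: 4·8 + 2; = 34; G_5 = 34−1 = 33

10, 16, 24, 27, 30, 33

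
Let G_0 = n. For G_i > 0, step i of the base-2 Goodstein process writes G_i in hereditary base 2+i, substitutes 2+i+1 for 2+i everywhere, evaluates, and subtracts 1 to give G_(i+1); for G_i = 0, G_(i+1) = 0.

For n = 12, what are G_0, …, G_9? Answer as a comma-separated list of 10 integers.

G_0=12  [base 2] 2^(2 + 1) + 2^2  →[2↦3]→  3^(3 + 1) + 3^3 = 108  −1 ⇒ G_1=107
G_1=107  [base 3] 3^(3 + 1) + 2·3^2 + 2·3 + 2  →[3↦4]→  4^(4 + 1) + 2·4^2 + 2·4 + 2 = 1066  −1 ⇒ G_2=1065
G_2=1065  [base 4] 4^(4 + 1) + 2·4^2 + 2·4 + 1  →[4↦5]→  5^(5 + 1) + 2·5^2 + 2·5 + 1 = 15686  −1 ⇒ G_3=15685
G_3=15685  [base 5] 5^(5 + 1) + 2·5^2 + 2·5  →[5↦6]→  6^(6 + 1) + 2·6^2 + 2·6 = 280020  −1 ⇒ G_4=280019
G_4=280019  [base 6] 6^(6 + 1) + 2·6^2 + 6 + 5  →[6↦7]→  7^(7 + 1) + 2·7^2 + 7 + 5 = 5764911  −1 ⇒ G_5=5764910
G_5=5764910  [base 7] 7^(7 + 1) + 2·7^2 + 7 + 4  →[7↦8]→  8^(8 + 1) + 2·8^2 + 8 + 4 = 134217868  −1 ⇒ G_6=134217867
G_6=134217867  [base 8] 8^(8 + 1) + 2·8^2 + 8 + 3  →[8↦9]→  9^(9 + 1) + 2·9^2 + 9 + 3 = 3486784575  −1 ⇒ G_7=3486784574
G_7=3486784574  [base 9] 9^(9 + 1) + 2·9^2 + 9 + 2  →[9↦10]→  10^(10 + 1) + 2·10^2 + 10 + 2 = 100000000212  −1 ⇒ G_8=100000000211
G_8=100000000211  [base 10] 10^(10 + 1) + 2·10^2 + 10 + 1  →[10↦11]→  11^(11 + 1) + 2·11^2 + 11 + 1 = 3138428376975  −1 ⇒ G_9=3138428376974

12, 107, 1065, 15685, 280019, 5764910, 134217867, 3486784574, 100000000211, 3138428376974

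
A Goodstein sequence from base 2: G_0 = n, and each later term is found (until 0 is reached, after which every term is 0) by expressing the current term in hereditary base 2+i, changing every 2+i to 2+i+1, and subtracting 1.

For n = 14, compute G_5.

i=0: 14 = 2^(2 + 1) + 2^2 + 2 (b=2); 2→3: 3^(3 + 1) + 3^3 + 3 = 111; 111−1 = 110
i=1: 110 = 3^(3 + 1) + 3^3 + 2 (b=3); 3→4: 4^(4 + 1) + 4^4 + 2 = 1282; 1282−1 = 1281
i=2: 1281 = 4^(4 + 1) + 4^4 + 1 (b=4); 4→5: 5^(5 + 1) + 5^5 + 1 = 18751; 18751−1 = 18750
i=3: 18750 = 5^(5 + 1) + 5^5 (b=5); 5→6: 6^(6 + 1) + 6^6 = 326592; 326592−1 = 326591
i=4: 326591 = 6^(6 + 1) + 5·6^5 + 5·6^4 + 5·6^3 + 5·6^2 + 5·6 + 5 (b=6); 6→7: 7^(7 + 1) + 5·7^5 + 5·7^4 + 5·7^3 + 5·7^2 + 5·7 + 5 = 5862841; 5862841−1 = 5862840
i=5: 5862840 = 7^(7 + 1) + 5·7^5 + 5·7^4 + 5·7^3 + 5·7^2 + 5·7 + 4 (b=7); 7→8: 8^(8 + 1) + 5·8^5 + 5·8^4 + 5·8^3 + 5·8^2 + 5·8 + 4 = 134404972; 134404972−1 = 134404971

5862840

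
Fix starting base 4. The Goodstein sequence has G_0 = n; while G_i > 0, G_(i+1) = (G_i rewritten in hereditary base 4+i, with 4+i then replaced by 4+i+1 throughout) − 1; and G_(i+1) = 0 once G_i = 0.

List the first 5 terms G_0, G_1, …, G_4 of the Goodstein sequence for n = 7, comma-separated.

(0) 7|_4 = 4 + 3 ↦ 5 + 3|_5 = 8 ⇒ 7
(1) 7|_5 = 5 + 2 ↦ 6 + 2|_6 = 8 ⇒ 7
(2) 7|_6 = 6 + 1 ↦ 7 + 1|_7 = 8 ⇒ 7
(3) 7|_7 = 7 ↦ 8|_8 = 8 ⇒ 7

7, 7, 7, 7, 7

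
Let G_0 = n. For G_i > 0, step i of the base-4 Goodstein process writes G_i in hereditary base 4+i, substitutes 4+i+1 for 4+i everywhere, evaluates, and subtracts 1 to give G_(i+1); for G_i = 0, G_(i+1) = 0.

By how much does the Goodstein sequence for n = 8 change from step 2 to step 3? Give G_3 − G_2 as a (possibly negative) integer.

0

step 0: 8 = 2·4; sub 5 for 4: 2·5; = 10; G_1 = 10−1 = 9
step 1: 9 = 5 + 4; sub 6 for 5: 6 + 4; = 10; G_2 = 10−1 = 9
step 2: 9 = 6 + 3; sub 7 for 6: 7 + 3; = 10; G_3 = 10−1 = 9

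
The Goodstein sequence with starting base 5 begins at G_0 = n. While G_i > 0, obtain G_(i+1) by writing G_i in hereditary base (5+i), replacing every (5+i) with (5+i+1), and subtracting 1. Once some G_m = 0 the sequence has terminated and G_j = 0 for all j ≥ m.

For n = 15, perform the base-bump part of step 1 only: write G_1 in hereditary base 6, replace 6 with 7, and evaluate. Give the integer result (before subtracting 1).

[0] 15 ≡ 3·5 (base 5). Lift 6: 18. −1: 17.
[1] 17 ≡ 2·6 + 5 (base 6). Lift 7: 19. −1: 18.

19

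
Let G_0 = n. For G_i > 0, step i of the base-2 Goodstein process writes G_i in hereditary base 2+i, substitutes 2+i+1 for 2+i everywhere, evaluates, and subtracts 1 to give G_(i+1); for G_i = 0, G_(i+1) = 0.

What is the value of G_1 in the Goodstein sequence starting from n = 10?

83

[0] 10 ≡ 2^(2 + 1) + 2 (base 2). Lift 3: 84. −1: 83.
[1] 83 ≡ 3^(3 + 1) + 2 (base 3). Lift 4: 1026. −1: 1025.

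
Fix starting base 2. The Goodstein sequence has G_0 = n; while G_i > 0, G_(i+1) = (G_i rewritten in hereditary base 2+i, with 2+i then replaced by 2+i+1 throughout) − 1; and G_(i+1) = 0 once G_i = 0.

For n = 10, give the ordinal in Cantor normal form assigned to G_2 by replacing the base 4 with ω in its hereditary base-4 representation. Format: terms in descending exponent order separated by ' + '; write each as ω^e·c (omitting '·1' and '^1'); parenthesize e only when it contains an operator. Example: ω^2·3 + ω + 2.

ω^(ω + 1) + 1

G_0=10  [base 2] 2^(2 + 1) + 2  →[2↦3]→  3^(3 + 1) + 3 = 84  −1 ⇒ G_1=83
G_1=83  [base 3] 3^(3 + 1) + 2  →[3↦4]→  4^(4 + 1) + 2 = 1026  −1 ⇒ G_2=1025
G_2=1025  [base 4] 4^(4 + 1) + 1  →[4↦5]→  5^(5 + 1) + 1 = 15626  −1 ⇒ G_3=15625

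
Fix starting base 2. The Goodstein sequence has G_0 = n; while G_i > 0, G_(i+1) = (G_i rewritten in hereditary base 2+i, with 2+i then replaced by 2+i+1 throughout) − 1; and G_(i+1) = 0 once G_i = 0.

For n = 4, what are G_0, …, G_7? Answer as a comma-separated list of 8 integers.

G_0 = 4. HB_2(4) = 2^2. Bump = 27. G_1 = 26.
G_1 = 26. HB_3(26) = 2·3^2 + 2·3 + 2. Bump = 42. G_2 = 41.
G_2 = 41. HB_4(41) = 2·4^2 + 2·4 + 1. Bump = 61. G_3 = 60.
G_3 = 60. HB_5(60) = 2·5^2 + 2·5. Bump = 84. G_4 = 83.
G_4 = 83. HB_6(83) = 2·6^2 + 6 + 5. Bump = 110. G_5 = 109.
G_5 = 109. HB_7(109) = 2·7^2 + 7 + 4. Bump = 140. G_6 = 139.
G_6 = 139. HB_8(139) = 2·8^2 + 8 + 3. Bump = 174. G_7 = 173.

4, 26, 41, 60, 83, 109, 139, 173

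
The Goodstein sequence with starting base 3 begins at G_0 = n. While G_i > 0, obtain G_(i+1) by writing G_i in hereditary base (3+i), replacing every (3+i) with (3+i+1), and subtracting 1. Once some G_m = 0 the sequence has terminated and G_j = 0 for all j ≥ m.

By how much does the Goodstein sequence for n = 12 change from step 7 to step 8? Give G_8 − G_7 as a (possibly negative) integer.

6

G_0=12  [base 3] 3^2 + 3  →[3↦4]→  4^2 + 4 = 20  −1 ⇒ G_1=19
G_1=19  [base 4] 4^2 + 3  →[4↦5]→  5^2 + 3 = 28  −1 ⇒ G_2=27
G_2=27  [base 5] 5^2 + 2  →[5↦6]→  6^2 + 2 = 38  −1 ⇒ G_3=37
G_3=37  [base 6] 6^2 + 1  →[6↦7]→  7^2 + 1 = 50  −1 ⇒ G_4=49
G_4=49  [base 7] 7^2  →[7↦8]→  8^2 = 64  −1 ⇒ G_5=63
G_5=63  [base 8] 7·8 + 7  →[8↦9]→  7·9 + 7 = 70  −1 ⇒ G_6=69
G_6=69  [base 9] 7·9 + 6  →[9↦10]→  7·10 + 6 = 76  −1 ⇒ G_7=75
G_7=75  [base 10] 7·10 + 5  →[10↦11]→  7·11 + 5 = 82  −1 ⇒ G_8=81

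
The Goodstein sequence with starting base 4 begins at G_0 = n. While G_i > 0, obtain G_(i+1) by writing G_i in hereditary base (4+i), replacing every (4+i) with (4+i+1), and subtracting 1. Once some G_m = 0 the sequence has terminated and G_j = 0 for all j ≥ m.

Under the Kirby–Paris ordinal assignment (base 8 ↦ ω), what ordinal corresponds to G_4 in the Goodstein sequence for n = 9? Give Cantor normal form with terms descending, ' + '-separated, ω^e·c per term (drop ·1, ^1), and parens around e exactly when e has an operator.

ω + 3

G_0 = 9. HB_4(9) = 2·4 + 1. Bump = 11. G_1 = 10.
G_1 = 10. HB_5(10) = 2·5. Bump = 12. G_2 = 11.
G_2 = 11. HB_6(11) = 6 + 5. Bump = 12. G_3 = 11.
G_3 = 11. HB_7(11) = 7 + 4. Bump = 12. G_4 = 11.
G_4 = 11. HB_8(11) = 8 + 3. Bump = 12. G_5 = 11.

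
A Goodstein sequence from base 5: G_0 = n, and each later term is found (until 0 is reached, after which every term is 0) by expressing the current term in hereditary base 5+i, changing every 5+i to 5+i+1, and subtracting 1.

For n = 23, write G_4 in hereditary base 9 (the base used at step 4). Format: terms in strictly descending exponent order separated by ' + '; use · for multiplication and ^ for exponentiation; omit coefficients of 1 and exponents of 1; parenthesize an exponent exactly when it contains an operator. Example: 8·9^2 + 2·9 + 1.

3·9 + 8

G_0 = 23. HB_5(23) = 4·5 + 3. Bump = 27. G_1 = 26.
G_1 = 26. HB_6(26) = 4·6 + 2. Bump = 30. G_2 = 29.
G_2 = 29. HB_7(29) = 4·7 + 1. Bump = 33. G_3 = 32.
G_3 = 32. HB_8(32) = 4·8. Bump = 36. G_4 = 35.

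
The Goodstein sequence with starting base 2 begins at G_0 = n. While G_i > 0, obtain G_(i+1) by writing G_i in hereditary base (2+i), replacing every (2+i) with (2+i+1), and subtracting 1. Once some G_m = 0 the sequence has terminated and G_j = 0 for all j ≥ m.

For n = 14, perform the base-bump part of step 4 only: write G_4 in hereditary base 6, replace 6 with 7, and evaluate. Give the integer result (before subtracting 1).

5862841

[0] 14 ≡ 2^(2 + 1) + 2^2 + 2 (base 2). Lift 3: 111. −1: 110.
[1] 110 ≡ 3^(3 + 1) + 3^3 + 2 (base 3). Lift 4: 1282. −1: 1281.
[2] 1281 ≡ 4^(4 + 1) + 4^4 + 1 (base 4). Lift 5: 18751. −1: 18750.
[3] 18750 ≡ 5^(5 + 1) + 5^5 (base 5). Lift 6: 326592. −1: 326591.
[4] 326591 ≡ 6^(6 + 1) + 5·6^5 + 5·6^4 + 5·6^3 + 5·6^2 + 5·6 + 5 (base 6). Lift 7: 5862841. −1: 5862840.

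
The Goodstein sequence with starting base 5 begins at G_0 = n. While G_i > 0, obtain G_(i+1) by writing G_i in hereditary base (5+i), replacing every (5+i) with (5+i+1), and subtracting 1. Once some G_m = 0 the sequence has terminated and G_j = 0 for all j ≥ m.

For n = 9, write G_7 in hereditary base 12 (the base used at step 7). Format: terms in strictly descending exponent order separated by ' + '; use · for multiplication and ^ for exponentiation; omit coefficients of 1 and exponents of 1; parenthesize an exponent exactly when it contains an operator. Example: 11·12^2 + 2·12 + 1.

G_0=9  [base 5] 5 + 4  →[5↦6]→  6 + 4 = 10  −1 ⇒ G_1=9
G_1=9  [base 6] 6 + 3  →[6↦7]→  7 + 3 = 10  −1 ⇒ G_2=9
G_2=9  [base 7] 7 + 2  →[7↦8]→  8 + 2 = 10  −1 ⇒ G_3=9
G_3=9  [base 8] 8 + 1  →[8↦9]→  9 + 1 = 10  −1 ⇒ G_4=9
G_4=9  [base 9] 9  →[9↦10]→  10 = 10  −1 ⇒ G_5=9
G_5=9  [base 10] 9  →[10↦11]→  9 = 9  −1 ⇒ G_6=8
G_6=8  [base 11] 8  →[11↦12]→  8 = 8  −1 ⇒ G_7=7
G_7=7  [base 12] 7  →[12↦13]→  7 = 7  −1 ⇒ G_8=6

7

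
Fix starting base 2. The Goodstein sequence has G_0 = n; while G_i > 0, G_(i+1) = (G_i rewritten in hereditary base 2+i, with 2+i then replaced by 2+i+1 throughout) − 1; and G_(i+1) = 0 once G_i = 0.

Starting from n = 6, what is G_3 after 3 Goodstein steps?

i=0: 6 = 2^2 + 2 (b=2); 2→3: 3^3 + 3 = 30; 30−1 = 29
i=1: 29 = 3^3 + 2 (b=3); 3→4: 4^4 + 2 = 258; 258−1 = 257
i=2: 257 = 4^4 + 1 (b=4); 4→5: 5^5 + 1 = 3126; 3126−1 = 3125

3125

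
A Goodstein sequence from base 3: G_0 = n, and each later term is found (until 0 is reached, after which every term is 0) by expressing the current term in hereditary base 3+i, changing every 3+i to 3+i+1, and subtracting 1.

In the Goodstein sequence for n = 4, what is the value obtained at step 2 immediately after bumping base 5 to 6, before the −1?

4

[0] 4 ≡ 3 + 1 (base 3). Lift 4: 5. −1: 4.
[1] 4 ≡ 4 (base 4). Lift 5: 5. −1: 4.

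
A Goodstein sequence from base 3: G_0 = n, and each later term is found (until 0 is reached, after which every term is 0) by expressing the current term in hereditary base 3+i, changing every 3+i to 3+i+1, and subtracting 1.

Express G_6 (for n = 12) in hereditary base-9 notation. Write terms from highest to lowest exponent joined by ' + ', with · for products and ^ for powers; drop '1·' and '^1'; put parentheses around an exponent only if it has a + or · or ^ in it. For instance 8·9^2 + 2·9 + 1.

[0] 12 ≡ 3^2 + 3 (base 3). Lift 4: 20. −1: 19.
[1] 19 ≡ 4^2 + 3 (base 4). Lift 5: 28. −1: 27.
[2] 27 ≡ 5^2 + 2 (base 5). Lift 6: 38. −1: 37.
[3] 37 ≡ 6^2 + 1 (base 6). Lift 7: 50. −1: 49.
[4] 49 ≡ 7^2 (base 7). Lift 8: 64. −1: 63.
[5] 63 ≡ 7·8 + 7 (base 8). Lift 9: 70. −1: 69.
[6] 69 ≡ 7·9 + 6 (base 9). Lift 10: 76. −1: 75.

7·9 + 6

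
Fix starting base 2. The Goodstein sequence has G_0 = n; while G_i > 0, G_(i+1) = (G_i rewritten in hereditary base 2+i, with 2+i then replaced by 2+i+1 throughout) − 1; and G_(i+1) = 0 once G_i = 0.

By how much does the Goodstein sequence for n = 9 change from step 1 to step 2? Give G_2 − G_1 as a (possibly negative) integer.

i=0: 9 = 2^(2 + 1) + 1 (b=2); 2→3: 3^(3 + 1) + 1 = 82; 82−1 = 81
i=1: 81 = 3^(3 + 1) (b=3); 3→4: 4^(4 + 1) = 1024; 1024−1 = 1023

942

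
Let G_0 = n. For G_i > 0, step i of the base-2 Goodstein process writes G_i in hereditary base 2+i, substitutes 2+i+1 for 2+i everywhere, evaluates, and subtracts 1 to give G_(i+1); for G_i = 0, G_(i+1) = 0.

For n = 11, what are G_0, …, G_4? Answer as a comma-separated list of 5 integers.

11, 84, 1027, 15627, 279937

G_0 = 11. HB_2(11) = 2^(2 + 1) + 2 + 1. Bump = 85. G_1 = 84.
G_1 = 84. HB_3(84) = 3^(3 + 1) + 3. Bump = 1028. G_2 = 1027.
G_2 = 1027. HB_4(1027) = 4^(4 + 1) + 3. Bump = 15628. G_3 = 15627.
G_3 = 15627. HB_5(15627) = 5^(5 + 1) + 2. Bump = 279938. G_4 = 279937.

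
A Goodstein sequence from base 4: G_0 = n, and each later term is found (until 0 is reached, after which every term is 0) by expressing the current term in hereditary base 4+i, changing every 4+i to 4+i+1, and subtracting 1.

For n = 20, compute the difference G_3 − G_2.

(0) 20|_4 = 4^2 + 4 ↦ 5^2 + 5|_5 = 30 ⇒ 29
(1) 29|_5 = 5^2 + 4 ↦ 6^2 + 4|_6 = 40 ⇒ 39
(2) 39|_6 = 6^2 + 3 ↦ 7^2 + 3|_7 = 52 ⇒ 51

12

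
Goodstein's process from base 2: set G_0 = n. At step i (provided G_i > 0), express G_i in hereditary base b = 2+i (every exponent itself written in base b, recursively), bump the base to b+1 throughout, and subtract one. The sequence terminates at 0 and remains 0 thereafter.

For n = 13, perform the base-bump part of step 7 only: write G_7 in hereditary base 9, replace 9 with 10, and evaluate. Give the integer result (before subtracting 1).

base 2: 13 = 2^(2 + 1) + 2^2 + 1; at 3: 3^(3 + 1) + 3^3 + 1 = 109; next = 108
base 3: 108 = 3^(3 + 1) + 3^3; at 4: 4^(4 + 1) + 4^4 = 1280; next = 1279
base 4: 1279 = 4^(4 + 1) + 3·4^3 + 3·4^2 + 3·4 + 3; at 5: 5^(5 + 1) + 3·5^3 + 3·5^2 + 3·5 + 3 = 16093; next = 16092
base 5: 16092 = 5^(5 + 1) + 3·5^3 + 3·5^2 + 3·5 + 2; at 6: 6^(6 + 1) + 3·6^3 + 3·6^2 + 3·6 + 2 = 280712; next = 280711
base 6: 280711 = 6^(6 + 1) + 3·6^3 + 3·6^2 + 3·6 + 1; at 7: 7^(7 + 1) + 3·7^3 + 3·7^2 + 3·7 + 1 = 5765999; next = 5765998
base 7: 5765998 = 7^(7 + 1) + 3·7^3 + 3·7^2 + 3·7; at 8: 8^(8 + 1) + 3·8^3 + 3·8^2 + 3·8 = 134219480; next = 134219479
base 8: 134219479 = 8^(8 + 1) + 3·8^3 + 3·8^2 + 2·8 + 7; at 9: 9^(9 + 1) + 3·9^3 + 3·9^2 + 2·9 + 7 = 3486786856; next = 3486786855
base 9: 3486786855 = 9^(9 + 1) + 3·9^3 + 3·9^2 + 2·9 + 6; at 10: 10^(10 + 1) + 3·10^3 + 3·10^2 + 2·10 + 6 = 100000003326; next = 100000003325

100000003326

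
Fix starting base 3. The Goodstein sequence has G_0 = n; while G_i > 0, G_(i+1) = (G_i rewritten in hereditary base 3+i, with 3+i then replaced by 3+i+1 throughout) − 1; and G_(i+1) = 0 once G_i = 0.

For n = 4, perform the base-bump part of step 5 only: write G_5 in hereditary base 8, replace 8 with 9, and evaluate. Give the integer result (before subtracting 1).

(0) 4|_3 = 3 + 1 ↦ 4 + 1|_4 = 5 ⇒ 4
(1) 4|_4 = 4 ↦ 5|_5 = 5 ⇒ 4
(2) 4|_5 = 4 ↦ 4|_6 = 4 ⇒ 3
(3) 3|_6 = 3 ↦ 3|_7 = 3 ⇒ 2
(4) 2|_7 = 2 ↦ 2|_8 = 2 ⇒ 1
(5) 1|_8 = 1 ↦ 1|_9 = 1 ⇒ 0

1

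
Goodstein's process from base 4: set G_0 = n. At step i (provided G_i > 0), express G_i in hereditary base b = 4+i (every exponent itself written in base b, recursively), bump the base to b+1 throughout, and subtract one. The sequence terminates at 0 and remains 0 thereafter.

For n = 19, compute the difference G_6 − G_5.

6

[0] 19 ≡ 4^2 + 3 (base 4). Lift 5: 28. −1: 27.
[1] 27 ≡ 5^2 + 2 (base 5). Lift 6: 38. −1: 37.
[2] 37 ≡ 6^2 + 1 (base 6). Lift 7: 50. −1: 49.
[3] 49 ≡ 7^2 (base 7). Lift 8: 64. −1: 63.
[4] 63 ≡ 7·8 + 7 (base 8). Lift 9: 70. −1: 69.
[5] 69 ≡ 7·9 + 6 (base 9). Lift 10: 76. −1: 75.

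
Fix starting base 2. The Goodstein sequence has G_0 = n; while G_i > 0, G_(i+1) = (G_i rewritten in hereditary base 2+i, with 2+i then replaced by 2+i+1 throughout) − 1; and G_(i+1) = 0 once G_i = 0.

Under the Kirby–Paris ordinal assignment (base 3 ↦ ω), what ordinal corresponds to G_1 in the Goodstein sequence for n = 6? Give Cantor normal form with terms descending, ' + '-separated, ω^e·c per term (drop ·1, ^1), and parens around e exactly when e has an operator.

base 2: 6 = 2^2 + 2; at 3: 3^3 + 3 = 30; next = 29
base 3: 29 = 3^3 + 2; at 4: 4^4 + 2 = 258; next = 257

ω^ω + 2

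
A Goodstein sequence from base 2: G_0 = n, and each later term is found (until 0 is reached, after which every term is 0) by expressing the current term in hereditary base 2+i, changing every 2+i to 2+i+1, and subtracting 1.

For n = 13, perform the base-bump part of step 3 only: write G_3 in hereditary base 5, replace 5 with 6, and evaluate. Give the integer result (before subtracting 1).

280712

G_0 = 13. HB_2(13) = 2^(2 + 1) + 2^2 + 1. Bump = 109. G_1 = 108.
G_1 = 108. HB_3(108) = 3^(3 + 1) + 3^3. Bump = 1280. G_2 = 1279.
G_2 = 1279. HB_4(1279) = 4^(4 + 1) + 3·4^3 + 3·4^2 + 3·4 + 3. Bump = 16093. G_3 = 16092.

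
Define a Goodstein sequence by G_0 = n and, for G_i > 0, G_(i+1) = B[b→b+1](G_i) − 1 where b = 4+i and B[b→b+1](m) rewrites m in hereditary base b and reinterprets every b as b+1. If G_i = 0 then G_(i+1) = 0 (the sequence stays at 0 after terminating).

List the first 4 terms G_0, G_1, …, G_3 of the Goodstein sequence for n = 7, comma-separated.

(0) 7|_4 = 4 + 3 ↦ 5 + 3|_5 = 8 ⇒ 7
(1) 7|_5 = 5 + 2 ↦ 6 + 2|_6 = 8 ⇒ 7
(2) 7|_6 = 6 + 1 ↦ 7 + 1|_7 = 8 ⇒ 7

7, 7, 7, 7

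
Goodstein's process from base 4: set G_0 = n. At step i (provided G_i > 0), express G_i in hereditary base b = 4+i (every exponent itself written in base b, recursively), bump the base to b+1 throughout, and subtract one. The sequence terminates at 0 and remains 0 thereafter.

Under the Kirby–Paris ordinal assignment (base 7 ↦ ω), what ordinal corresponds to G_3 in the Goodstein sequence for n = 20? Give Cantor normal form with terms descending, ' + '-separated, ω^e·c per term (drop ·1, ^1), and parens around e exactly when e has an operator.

ω^2 + 2

G_0 = 20. HB_4(20) = 4^2 + 4. Bump = 30. G_1 = 29.
G_1 = 29. HB_5(29) = 5^2 + 4. Bump = 40. G_2 = 39.
G_2 = 39. HB_6(39) = 6^2 + 3. Bump = 52. G_3 = 51.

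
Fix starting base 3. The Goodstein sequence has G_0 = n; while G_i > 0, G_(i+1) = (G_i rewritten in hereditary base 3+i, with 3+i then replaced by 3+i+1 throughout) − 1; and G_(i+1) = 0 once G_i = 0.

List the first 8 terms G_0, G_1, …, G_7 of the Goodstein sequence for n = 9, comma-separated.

9, 15, 17, 19, 21, 23, 24, 25

9 —HB3→ 3^2 —bump→ 4^2 = 16 —(−1)→ 15
15 —HB4→ 3·4 + 3 —bump→ 3·5 + 3 = 18 —(−1)→ 17
17 —HB5→ 3·5 + 2 —bump→ 3·6 + 2 = 20 —(−1)→ 19
19 —HB6→ 3·6 + 1 —bump→ 3·7 + 1 = 22 —(−1)→ 21
21 —HB7→ 3·7 —bump→ 3·8 = 24 —(−1)→ 23
23 —HB8→ 2·8 + 7 —bump→ 2·9 + 7 = 25 —(−1)→ 24
24 —HB9→ 2·9 + 6 —bump→ 2·10 + 6 = 26 —(−1)→ 25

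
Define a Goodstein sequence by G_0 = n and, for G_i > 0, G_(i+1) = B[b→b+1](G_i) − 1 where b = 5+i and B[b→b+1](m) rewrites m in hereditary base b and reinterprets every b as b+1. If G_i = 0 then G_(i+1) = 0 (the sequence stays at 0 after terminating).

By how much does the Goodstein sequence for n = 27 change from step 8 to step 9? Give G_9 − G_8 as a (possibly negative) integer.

6

G_0 = 27. HB_5(27) = 5^2 + 2. Bump = 38. G_1 = 37.
G_1 = 37. HB_6(37) = 6^2 + 1. Bump = 50. G_2 = 49.
G_2 = 49. HB_7(49) = 7^2. Bump = 64. G_3 = 63.
G_3 = 63. HB_8(63) = 7·8 + 7. Bump = 70. G_4 = 69.
G_4 = 69. HB_9(69) = 7·9 + 6. Bump = 76. G_5 = 75.
G_5 = 75. HB_10(75) = 7·10 + 5. Bump = 82. G_6 = 81.
G_6 = 81. HB_11(81) = 7·11 + 4. Bump = 88. G_7 = 87.
G_7 = 87. HB_12(87) = 7·12 + 3. Bump = 94. G_8 = 93.
G_8 = 93. HB_13(93) = 7·13 + 2. Bump = 100. G_9 = 99.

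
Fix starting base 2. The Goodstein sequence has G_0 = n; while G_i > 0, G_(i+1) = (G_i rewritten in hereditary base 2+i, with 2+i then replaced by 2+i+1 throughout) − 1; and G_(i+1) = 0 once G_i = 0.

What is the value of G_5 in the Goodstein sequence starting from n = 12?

5764910

i=0: 12 = 2^(2 + 1) + 2^2 (b=2); 2→3: 3^(3 + 1) + 3^3 = 108; 108−1 = 107
i=1: 107 = 3^(3 + 1) + 2·3^2 + 2·3 + 2 (b=3); 3→4: 4^(4 + 1) + 2·4^2 + 2·4 + 2 = 1066; 1066−1 = 1065
i=2: 1065 = 4^(4 + 1) + 2·4^2 + 2·4 + 1 (b=4); 4→5: 5^(5 + 1) + 2·5^2 + 2·5 + 1 = 15686; 15686−1 = 15685
i=3: 15685 = 5^(5 + 1) + 2·5^2 + 2·5 (b=5); 5→6: 6^(6 + 1) + 2·6^2 + 2·6 = 280020; 280020−1 = 280019
i=4: 280019 = 6^(6 + 1) + 2·6^2 + 6 + 5 (b=6); 6→7: 7^(7 + 1) + 2·7^2 + 7 + 5 = 5764911; 5764911−1 = 5764910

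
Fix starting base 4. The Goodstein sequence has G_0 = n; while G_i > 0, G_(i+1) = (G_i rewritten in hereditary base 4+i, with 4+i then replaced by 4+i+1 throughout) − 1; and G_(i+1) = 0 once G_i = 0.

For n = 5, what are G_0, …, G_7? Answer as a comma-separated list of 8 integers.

5, 5, 5, 4, 3, 2, 1, 0

step 0: 5 = 4 + 1; sub 5 for 4: 5 + 1; = 6; G_1 = 6−1 = 5
step 1: 5 = 5; sub 6 for 5: 6; = 6; G_2 = 6−1 = 5
step 2: 5 = 5; sub 7 for 6: 5; = 5; G_3 = 5−1 = 4
step 3: 4 = 4; sub 8 for 7: 4; = 4; G_4 = 4−1 = 3
step 4: 3 = 3; sub 9 for 8: 3; = 3; G_5 = 3−1 = 2
step 5: 2 = 2; sub 10 for 9: 2; = 2; G_6 = 2−1 = 1
step 6: 1 = 1; sub 11 for 10: 1; = 1; G_7 = 1−1 = 0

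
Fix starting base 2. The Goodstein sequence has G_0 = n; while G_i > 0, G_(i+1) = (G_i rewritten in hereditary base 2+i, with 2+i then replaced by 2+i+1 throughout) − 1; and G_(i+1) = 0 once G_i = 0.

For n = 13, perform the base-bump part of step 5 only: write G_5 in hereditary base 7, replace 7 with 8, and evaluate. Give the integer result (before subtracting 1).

134219480

base 2: 13 = 2^(2 + 1) + 2^2 + 1; at 3: 3^(3 + 1) + 3^3 + 1 = 109; next = 108
base 3: 108 = 3^(3 + 1) + 3^3; at 4: 4^(4 + 1) + 4^4 = 1280; next = 1279
base 4: 1279 = 4^(4 + 1) + 3·4^3 + 3·4^2 + 3·4 + 3; at 5: 5^(5 + 1) + 3·5^3 + 3·5^2 + 3·5 + 3 = 16093; next = 16092
base 5: 16092 = 5^(5 + 1) + 3·5^3 + 3·5^2 + 3·5 + 2; at 6: 6^(6 + 1) + 3·6^3 + 3·6^2 + 3·6 + 2 = 280712; next = 280711
base 6: 280711 = 6^(6 + 1) + 3·6^3 + 3·6^2 + 3·6 + 1; at 7: 7^(7 + 1) + 3·7^3 + 3·7^2 + 3·7 + 1 = 5765999; next = 5765998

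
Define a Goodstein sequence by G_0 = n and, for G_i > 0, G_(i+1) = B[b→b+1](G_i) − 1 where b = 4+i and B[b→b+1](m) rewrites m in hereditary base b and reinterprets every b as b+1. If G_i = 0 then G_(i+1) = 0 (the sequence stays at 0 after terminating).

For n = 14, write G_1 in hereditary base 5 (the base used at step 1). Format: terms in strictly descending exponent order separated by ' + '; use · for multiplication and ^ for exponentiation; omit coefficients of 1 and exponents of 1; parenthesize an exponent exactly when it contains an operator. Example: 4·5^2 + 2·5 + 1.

step 0: 14 = 3·4 + 2; sub 5 for 4: 3·5 + 2; = 17; G_1 = 17−1 = 16
step 1: 16 = 3·5 + 1; sub 6 for 5: 3·6 + 1; = 19; G_2 = 19−1 = 18

3·5 + 1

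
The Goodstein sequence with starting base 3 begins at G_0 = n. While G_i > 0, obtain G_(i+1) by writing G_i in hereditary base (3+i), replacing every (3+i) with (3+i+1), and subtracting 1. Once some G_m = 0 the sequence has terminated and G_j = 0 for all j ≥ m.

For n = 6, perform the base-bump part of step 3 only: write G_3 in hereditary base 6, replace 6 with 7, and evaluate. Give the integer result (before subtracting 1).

G_0=6  [base 3] 2·3  →[3↦4]→  2·4 = 8  −1 ⇒ G_1=7
G_1=7  [base 4] 4 + 3  →[4↦5]→  5 + 3 = 8  −1 ⇒ G_2=7
G_2=7  [base 5] 5 + 2  →[5↦6]→  6 + 2 = 8  −1 ⇒ G_3=7
G_3=7  [base 6] 6 + 1  →[6↦7]→  7 + 1 = 8  −1 ⇒ G_4=7

8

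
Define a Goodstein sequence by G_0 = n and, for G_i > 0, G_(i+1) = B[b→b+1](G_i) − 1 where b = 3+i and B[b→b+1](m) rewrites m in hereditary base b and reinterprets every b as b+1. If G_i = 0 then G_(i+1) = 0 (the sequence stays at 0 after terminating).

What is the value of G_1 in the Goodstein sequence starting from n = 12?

G_0 = 12. HB_3(12) = 3^2 + 3. Bump = 20. G_1 = 19.
G_1 = 19. HB_4(19) = 4^2 + 3. Bump = 28. G_2 = 27.

19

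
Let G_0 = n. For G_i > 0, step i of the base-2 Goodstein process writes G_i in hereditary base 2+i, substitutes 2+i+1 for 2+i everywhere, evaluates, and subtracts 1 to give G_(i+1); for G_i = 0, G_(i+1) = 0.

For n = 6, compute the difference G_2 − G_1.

228

(0) 6|_2 = 2^2 + 2 ↦ 3^3 + 3|_3 = 30 ⇒ 29
(1) 29|_3 = 3^3 + 2 ↦ 4^4 + 2|_4 = 258 ⇒ 257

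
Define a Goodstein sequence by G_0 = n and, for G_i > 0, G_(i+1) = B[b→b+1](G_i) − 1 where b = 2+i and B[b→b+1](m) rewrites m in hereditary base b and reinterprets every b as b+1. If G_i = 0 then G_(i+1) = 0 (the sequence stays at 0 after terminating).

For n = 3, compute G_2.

3

base 2: 3 = 2 + 1; at 3: 3 + 1 = 4; next = 3
base 3: 3 = 3; at 4: 4 = 4; next = 3
base 4: 3 = 3; at 5: 3 = 3; next = 2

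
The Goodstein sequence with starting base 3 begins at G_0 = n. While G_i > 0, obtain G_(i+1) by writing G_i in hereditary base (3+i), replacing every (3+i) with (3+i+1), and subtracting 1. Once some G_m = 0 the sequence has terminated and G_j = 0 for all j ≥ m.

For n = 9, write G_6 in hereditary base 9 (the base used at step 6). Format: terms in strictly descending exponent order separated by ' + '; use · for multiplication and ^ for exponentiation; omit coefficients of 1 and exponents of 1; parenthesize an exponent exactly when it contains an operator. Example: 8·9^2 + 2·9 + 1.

2·9 + 6

step 0: 9 = 3^2; sub 4 for 3: 4^2; = 16; G_1 = 16−1 = 15
step 1: 15 = 3·4 + 3; sub 5 for 4: 3·5 + 3; = 18; G_2 = 18−1 = 17
step 2: 17 = 3·5 + 2; sub 6 for 5: 3·6 + 2; = 20; G_3 = 20−1 = 19
step 3: 19 = 3·6 + 1; sub 7 for 6: 3·7 + 1; = 22; G_4 = 22−1 = 21
step 4: 21 = 3·7; sub 8 for 7: 3·8; = 24; G_5 = 24−1 = 23
step 5: 23 = 2·8 + 7; sub 9 for 8: 2·9 + 7; = 25; G_6 = 25−1 = 24
step 6: 24 = 2·9 + 6; sub 10 for 9: 2·10 + 6; = 26; G_7 = 26−1 = 25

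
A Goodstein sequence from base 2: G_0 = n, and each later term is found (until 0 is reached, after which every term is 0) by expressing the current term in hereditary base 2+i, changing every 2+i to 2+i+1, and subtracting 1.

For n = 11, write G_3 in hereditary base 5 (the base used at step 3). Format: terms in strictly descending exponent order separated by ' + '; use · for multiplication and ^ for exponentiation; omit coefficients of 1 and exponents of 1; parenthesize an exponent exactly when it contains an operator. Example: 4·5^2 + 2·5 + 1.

i=0: 11 = 2^(2 + 1) + 2 + 1 (b=2); 2→3: 3^(3 + 1) + 3 + 1 = 85; 85−1 = 84
i=1: 84 = 3^(3 + 1) + 3 (b=3); 3→4: 4^(4 + 1) + 4 = 1028; 1028−1 = 1027
i=2: 1027 = 4^(4 + 1) + 3 (b=4); 4→5: 5^(5 + 1) + 3 = 15628; 15628−1 = 15627
i=3: 15627 = 5^(5 + 1) + 2 (b=5); 5→6: 6^(6 + 1) + 2 = 279938; 279938−1 = 279937

5^(5 + 1) + 2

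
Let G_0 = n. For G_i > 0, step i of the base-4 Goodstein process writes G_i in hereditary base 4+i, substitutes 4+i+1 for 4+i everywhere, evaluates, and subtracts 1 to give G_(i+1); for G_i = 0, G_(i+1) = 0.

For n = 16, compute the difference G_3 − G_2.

[0] 16 ≡ 4^2 (base 4). Lift 5: 25. −1: 24.
[1] 24 ≡ 4·5 + 4 (base 5). Lift 6: 28. −1: 27.
[2] 27 ≡ 4·6 + 3 (base 6). Lift 7: 31. −1: 30.

3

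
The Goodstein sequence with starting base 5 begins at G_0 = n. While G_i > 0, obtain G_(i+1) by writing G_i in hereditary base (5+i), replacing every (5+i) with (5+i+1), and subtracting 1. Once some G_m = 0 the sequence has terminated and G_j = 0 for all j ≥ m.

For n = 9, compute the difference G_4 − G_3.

9 —HB5→ 5 + 4 —bump→ 6 + 4 = 10 —(−1)→ 9
9 —HB6→ 6 + 3 —bump→ 7 + 3 = 10 —(−1)→ 9
9 —HB7→ 7 + 2 —bump→ 8 + 2 = 10 —(−1)→ 9
9 —HB8→ 8 + 1 —bump→ 9 + 1 = 10 —(−1)→ 9

0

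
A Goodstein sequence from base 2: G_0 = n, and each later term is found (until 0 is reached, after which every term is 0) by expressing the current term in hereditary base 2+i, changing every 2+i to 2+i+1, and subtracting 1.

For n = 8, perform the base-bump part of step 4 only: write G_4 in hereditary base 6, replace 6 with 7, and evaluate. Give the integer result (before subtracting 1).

1647196

i=0: 8 = 2^(2 + 1) (b=2); 2→3: 3^(3 + 1) = 81; 81−1 = 80
i=1: 80 = 2·3^3 + 2·3^2 + 2·3 + 2 (b=3); 3→4: 2·4^4 + 2·4^2 + 2·4 + 2 = 554; 554−1 = 553
i=2: 553 = 2·4^4 + 2·4^2 + 2·4 + 1 (b=4); 4→5: 2·5^5 + 2·5^2 + 2·5 + 1 = 6311; 6311−1 = 6310
i=3: 6310 = 2·5^5 + 2·5^2 + 2·5 (b=5); 5→6: 2·6^6 + 2·6^2 + 2·6 = 93396; 93396−1 = 93395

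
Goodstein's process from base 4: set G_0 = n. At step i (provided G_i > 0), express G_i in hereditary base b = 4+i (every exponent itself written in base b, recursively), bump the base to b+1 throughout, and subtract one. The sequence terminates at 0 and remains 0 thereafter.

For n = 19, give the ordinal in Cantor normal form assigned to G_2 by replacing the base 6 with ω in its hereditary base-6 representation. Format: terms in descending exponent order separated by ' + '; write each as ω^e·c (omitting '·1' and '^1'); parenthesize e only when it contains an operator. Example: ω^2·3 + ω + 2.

i=0: 19 = 4^2 + 3 (b=4); 4→5: 5^2 + 3 = 28; 28−1 = 27
i=1: 27 = 5^2 + 2 (b=5); 5→6: 6^2 + 2 = 38; 38−1 = 37
i=2: 37 = 6^2 + 1 (b=6); 6→7: 7^2 + 1 = 50; 50−1 = 49

ω^2 + 1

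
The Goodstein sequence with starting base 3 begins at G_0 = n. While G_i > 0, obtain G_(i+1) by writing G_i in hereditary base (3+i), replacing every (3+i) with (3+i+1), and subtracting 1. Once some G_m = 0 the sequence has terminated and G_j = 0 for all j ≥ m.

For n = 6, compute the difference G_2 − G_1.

0

6 —HB3→ 2·3 —bump→ 2·4 = 8 —(−1)→ 7
7 —HB4→ 4 + 3 —bump→ 5 + 3 = 8 —(−1)→ 7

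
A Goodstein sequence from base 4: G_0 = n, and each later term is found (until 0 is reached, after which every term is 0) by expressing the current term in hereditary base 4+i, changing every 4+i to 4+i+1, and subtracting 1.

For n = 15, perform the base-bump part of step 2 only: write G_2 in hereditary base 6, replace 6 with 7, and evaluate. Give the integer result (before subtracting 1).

G_0 = 15. HB_4(15) = 3·4 + 3. Bump = 18. G_1 = 17.
G_1 = 17. HB_5(17) = 3·5 + 2. Bump = 20. G_2 = 19.
G_2 = 19. HB_6(19) = 3·6 + 1. Bump = 22. G_3 = 21.

22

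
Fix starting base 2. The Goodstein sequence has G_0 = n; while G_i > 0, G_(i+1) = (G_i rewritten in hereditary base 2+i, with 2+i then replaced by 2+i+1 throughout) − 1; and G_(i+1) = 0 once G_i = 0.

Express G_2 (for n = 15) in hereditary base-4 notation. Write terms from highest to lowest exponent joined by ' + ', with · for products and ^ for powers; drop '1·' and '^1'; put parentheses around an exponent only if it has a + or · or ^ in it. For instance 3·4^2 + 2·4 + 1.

(0) 15|_2 = 2^(2 + 1) + 2^2 + 2 + 1 ↦ 3^(3 + 1) + 3^3 + 3 + 1|_3 = 112 ⇒ 111
(1) 111|_3 = 3^(3 + 1) + 3^3 + 3 ↦ 4^(4 + 1) + 4^4 + 4|_4 = 1284 ⇒ 1283
(2) 1283|_4 = 4^(4 + 1) + 4^4 + 3 ↦ 5^(5 + 1) + 5^5 + 3|_5 = 18753 ⇒ 18752

4^(4 + 1) + 4^4 + 3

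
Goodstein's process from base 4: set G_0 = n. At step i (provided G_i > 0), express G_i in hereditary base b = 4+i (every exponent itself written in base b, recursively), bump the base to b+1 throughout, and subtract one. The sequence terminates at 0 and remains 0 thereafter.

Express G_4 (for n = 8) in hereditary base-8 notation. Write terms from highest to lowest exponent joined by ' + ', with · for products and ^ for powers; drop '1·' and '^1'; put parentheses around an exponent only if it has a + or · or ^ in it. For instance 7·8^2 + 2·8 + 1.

G_0 = 8. HB_4(8) = 2·4. Bump = 10. G_1 = 9.
G_1 = 9. HB_5(9) = 5 + 4. Bump = 10. G_2 = 9.
G_2 = 9. HB_6(9) = 6 + 3. Bump = 10. G_3 = 9.
G_3 = 9. HB_7(9) = 7 + 2. Bump = 10. G_4 = 9.

8 + 1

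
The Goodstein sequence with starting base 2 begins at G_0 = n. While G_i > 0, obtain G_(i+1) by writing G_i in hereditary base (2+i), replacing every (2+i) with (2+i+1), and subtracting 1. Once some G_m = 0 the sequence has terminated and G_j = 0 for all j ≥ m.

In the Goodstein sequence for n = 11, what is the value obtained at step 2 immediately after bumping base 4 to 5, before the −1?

i=0: 11 = 2^(2 + 1) + 2 + 1 (b=2); 2→3: 3^(3 + 1) + 3 + 1 = 85; 85−1 = 84
i=1: 84 = 3^(3 + 1) + 3 (b=3); 3→4: 4^(4 + 1) + 4 = 1028; 1028−1 = 1027

15628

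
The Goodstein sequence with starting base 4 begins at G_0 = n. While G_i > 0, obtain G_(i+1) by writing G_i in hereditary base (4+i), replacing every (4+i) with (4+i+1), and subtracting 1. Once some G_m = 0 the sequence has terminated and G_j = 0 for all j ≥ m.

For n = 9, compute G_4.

(0) 9|_4 = 2·4 + 1 ↦ 2·5 + 1|_5 = 11 ⇒ 10
(1) 10|_5 = 2·5 ↦ 2·6|_6 = 12 ⇒ 11
(2) 11|_6 = 6 + 5 ↦ 7 + 5|_7 = 12 ⇒ 11
(3) 11|_7 = 7 + 4 ↦ 8 + 4|_8 = 12 ⇒ 11
(4) 11|_8 = 8 + 3 ↦ 9 + 3|_9 = 12 ⇒ 11

11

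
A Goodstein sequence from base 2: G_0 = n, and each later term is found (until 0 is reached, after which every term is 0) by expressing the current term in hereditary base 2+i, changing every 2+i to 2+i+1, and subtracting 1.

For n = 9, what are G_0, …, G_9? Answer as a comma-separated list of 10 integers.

9, 81, 1023, 9842, 140743, 2471826, 50333399, 1162263921, 30000003325, 855935016215

G_0 = 9. HB_2(9) = 2^(2 + 1) + 1. Bump = 82. G_1 = 81.
G_1 = 81. HB_3(81) = 3^(3 + 1). Bump = 1024. G_2 = 1023.
G_2 = 1023. HB_4(1023) = 3·4^4 + 3·4^3 + 3·4^2 + 3·4 + 3. Bump = 9843. G_3 = 9842.
G_3 = 9842. HB_5(9842) = 3·5^5 + 3·5^3 + 3·5^2 + 3·5 + 2. Bump = 140744. G_4 = 140743.
G_4 = 140743. HB_6(140743) = 3·6^6 + 3·6^3 + 3·6^2 + 3·6 + 1. Bump = 2471827. G_5 = 2471826.
G_5 = 2471826. HB_7(2471826) = 3·7^7 + 3·7^3 + 3·7^2 + 3·7. Bump = 50333400. G_6 = 50333399.
G_6 = 50333399. HB_8(50333399) = 3·8^8 + 3·8^3 + 3·8^2 + 2·8 + 7. Bump = 1162263922. G_7 = 1162263921.
G_7 = 1162263921. HB_9(1162263921) = 3·9^9 + 3·9^3 + 3·9^2 + 2·9 + 6. Bump = 30000003326. G_8 = 30000003325.
G_8 = 30000003325. HB_10(30000003325) = 3·10^10 + 3·10^3 + 3·10^2 + 2·10 + 5. Bump = 855935016216. G_9 = 855935016215.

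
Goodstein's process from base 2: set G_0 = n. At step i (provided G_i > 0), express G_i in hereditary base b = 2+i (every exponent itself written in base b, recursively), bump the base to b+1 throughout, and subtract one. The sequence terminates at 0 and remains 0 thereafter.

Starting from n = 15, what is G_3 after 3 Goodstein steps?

step 0: 15 = 2^(2 + 1) + 2^2 + 2 + 1; sub 3 for 2: 3^(3 + 1) + 3^3 + 3 + 1; = 112; G_1 = 112−1 = 111
step 1: 111 = 3^(3 + 1) + 3^3 + 3; sub 4 for 3: 4^(4 + 1) + 4^4 + 4; = 1284; G_2 = 1284−1 = 1283
step 2: 1283 = 4^(4 + 1) + 4^4 + 3; sub 5 for 4: 5^(5 + 1) + 5^5 + 3; = 18753; G_3 = 18753−1 = 18752
step 3: 18752 = 5^(5 + 1) + 5^5 + 2; sub 6 for 5: 6^(6 + 1) + 6^6 + 2; = 326594; G_4 = 326594−1 = 326593

18752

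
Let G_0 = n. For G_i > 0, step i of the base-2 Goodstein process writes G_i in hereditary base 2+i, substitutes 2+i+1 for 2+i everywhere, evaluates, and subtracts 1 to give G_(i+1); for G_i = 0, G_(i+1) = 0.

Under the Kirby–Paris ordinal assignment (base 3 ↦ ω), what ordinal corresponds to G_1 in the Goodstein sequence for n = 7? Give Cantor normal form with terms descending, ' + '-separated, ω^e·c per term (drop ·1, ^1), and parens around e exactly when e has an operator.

i=0: 7 = 2^2 + 2 + 1 (b=2); 2→3: 3^3 + 3 + 1 = 31; 31−1 = 30
i=1: 30 = 3^3 + 3 (b=3); 3→4: 4^4 + 4 = 260; 260−1 = 259

ω^ω + ω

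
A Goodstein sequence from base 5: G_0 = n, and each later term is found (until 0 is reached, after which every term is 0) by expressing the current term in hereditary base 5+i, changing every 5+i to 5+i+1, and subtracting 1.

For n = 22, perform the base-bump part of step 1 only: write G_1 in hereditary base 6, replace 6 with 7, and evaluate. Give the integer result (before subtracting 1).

base 5: 22 = 4·5 + 2; at 6: 4·6 + 2 = 26; next = 25
base 6: 25 = 4·6 + 1; at 7: 4·7 + 1 = 29; next = 28

29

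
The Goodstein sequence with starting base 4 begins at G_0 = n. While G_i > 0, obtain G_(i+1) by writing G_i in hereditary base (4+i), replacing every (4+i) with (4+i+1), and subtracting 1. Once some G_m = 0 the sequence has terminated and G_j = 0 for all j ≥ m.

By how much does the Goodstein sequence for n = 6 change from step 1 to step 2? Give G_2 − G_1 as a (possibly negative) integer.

0

step 0: 6 = 4 + 2; sub 5 for 4: 5 + 2; = 7; G_1 = 7−1 = 6
step 1: 6 = 5 + 1; sub 6 for 5: 6 + 1; = 7; G_2 = 7−1 = 6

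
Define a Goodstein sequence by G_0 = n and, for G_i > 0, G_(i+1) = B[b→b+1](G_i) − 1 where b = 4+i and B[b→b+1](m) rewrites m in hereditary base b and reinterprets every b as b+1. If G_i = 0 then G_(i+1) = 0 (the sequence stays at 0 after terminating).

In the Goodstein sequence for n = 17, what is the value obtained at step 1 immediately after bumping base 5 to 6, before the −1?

36

base 4: 17 = 4^2 + 1; at 5: 5^2 + 1 = 26; next = 25
base 5: 25 = 5^2; at 6: 6^2 = 36; next = 35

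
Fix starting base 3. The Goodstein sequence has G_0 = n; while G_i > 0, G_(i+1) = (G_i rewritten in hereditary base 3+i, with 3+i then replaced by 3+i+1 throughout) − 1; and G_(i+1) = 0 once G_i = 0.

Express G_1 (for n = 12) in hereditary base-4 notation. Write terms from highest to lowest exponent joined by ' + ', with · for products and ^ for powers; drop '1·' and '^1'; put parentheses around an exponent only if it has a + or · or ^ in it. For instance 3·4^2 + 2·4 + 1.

4^2 + 3

base 3: 12 = 3^2 + 3; at 4: 4^2 + 4 = 20; next = 19
base 4: 19 = 4^2 + 3; at 5: 5^2 + 3 = 28; next = 27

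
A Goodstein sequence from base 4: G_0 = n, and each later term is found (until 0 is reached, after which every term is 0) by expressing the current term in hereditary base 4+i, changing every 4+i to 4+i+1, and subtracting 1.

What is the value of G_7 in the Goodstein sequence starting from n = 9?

base 4: 9 = 2·4 + 1; at 5: 2·5 + 1 = 11; next = 10
base 5: 10 = 2·5; at 6: 2·6 = 12; next = 11
base 6: 11 = 6 + 5; at 7: 7 + 5 = 12; next = 11
base 7: 11 = 7 + 4; at 8: 8 + 4 = 12; next = 11
base 8: 11 = 8 + 3; at 9: 9 + 3 = 12; next = 11
base 9: 11 = 9 + 2; at 10: 10 + 2 = 12; next = 11
base 10: 11 = 10 + 1; at 11: 11 + 1 = 12; next = 11
base 11: 11 = 11; at 12: 12 = 12; next = 11

11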